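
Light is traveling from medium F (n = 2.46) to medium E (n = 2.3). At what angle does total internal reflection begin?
θc = arcsin(n₂/n₁) = 69.22°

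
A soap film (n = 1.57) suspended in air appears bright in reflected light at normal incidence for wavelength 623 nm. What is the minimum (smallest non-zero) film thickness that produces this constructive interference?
2nt = (m − ½)λ with m = 1 → t = (m − ½)λ/(2n) = 99.2 nm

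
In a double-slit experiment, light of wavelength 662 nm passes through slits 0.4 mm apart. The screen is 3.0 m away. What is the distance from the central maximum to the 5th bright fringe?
y = mλL/d = 24.83 mm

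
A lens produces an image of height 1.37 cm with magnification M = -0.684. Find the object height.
ho = |hi|/|M| = 2.003 cm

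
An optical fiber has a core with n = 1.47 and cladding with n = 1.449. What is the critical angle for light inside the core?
θc = arcsin(n_cladding/n_core) = 80.3°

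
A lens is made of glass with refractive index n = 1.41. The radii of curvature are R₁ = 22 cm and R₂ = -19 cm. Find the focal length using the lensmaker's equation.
1/f = (n − 1)(1/R₁ − 1/R₂) → f = 24.87 cm (converging lens)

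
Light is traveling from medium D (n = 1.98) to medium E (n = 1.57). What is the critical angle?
θc = arcsin(n₂/n₁) = 52.46°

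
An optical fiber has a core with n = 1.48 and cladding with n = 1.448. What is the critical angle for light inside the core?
θc = arcsin(n_cladding/n_core) = 78.06°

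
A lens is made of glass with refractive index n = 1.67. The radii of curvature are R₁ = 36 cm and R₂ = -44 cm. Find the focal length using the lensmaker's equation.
1/f = (n − 1)(1/R₁ − 1/R₂) → f = 29.55 cm (converging lens)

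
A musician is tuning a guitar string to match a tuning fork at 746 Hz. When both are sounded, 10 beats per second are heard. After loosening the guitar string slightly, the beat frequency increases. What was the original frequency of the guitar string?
736 Hz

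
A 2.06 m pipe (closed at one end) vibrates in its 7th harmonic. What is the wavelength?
λₙ = 4L/n = 1.177 m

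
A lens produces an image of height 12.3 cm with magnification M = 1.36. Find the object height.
ho = |hi|/|M| = 9.044 cm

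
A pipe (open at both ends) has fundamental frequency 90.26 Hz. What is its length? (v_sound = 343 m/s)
L = v/(2f₁) = 1.9 m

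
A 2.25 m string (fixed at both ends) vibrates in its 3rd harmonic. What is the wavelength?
λₙ = 2L/n = 1.5 m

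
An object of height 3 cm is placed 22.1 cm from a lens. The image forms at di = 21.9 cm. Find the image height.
hi = (-di/do) × ho = -2.973 cm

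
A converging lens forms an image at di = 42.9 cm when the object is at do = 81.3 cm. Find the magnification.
M = −di/do = -0.5277 (inverted image)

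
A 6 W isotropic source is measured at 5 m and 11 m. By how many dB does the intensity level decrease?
Δβ = 20·log₁₀(r₂/r₁) = 6.848 dB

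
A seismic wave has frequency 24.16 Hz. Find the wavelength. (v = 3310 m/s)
λ = v/f = 137 m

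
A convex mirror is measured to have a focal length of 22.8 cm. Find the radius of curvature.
R = 2|f| = 45.6 cm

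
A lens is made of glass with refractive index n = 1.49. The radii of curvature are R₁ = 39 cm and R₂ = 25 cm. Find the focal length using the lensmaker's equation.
1/f = (n − 1)(1/R₁ − 1/R₂) → f = -142.1 cm (diverging lens)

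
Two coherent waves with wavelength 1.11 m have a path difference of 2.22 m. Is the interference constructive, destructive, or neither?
constructive — path difference = 2λ, a whole number of wavelengths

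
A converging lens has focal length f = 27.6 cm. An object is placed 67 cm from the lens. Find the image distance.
1/di = 1/f − 1/do → di = 46.93 cm (real image)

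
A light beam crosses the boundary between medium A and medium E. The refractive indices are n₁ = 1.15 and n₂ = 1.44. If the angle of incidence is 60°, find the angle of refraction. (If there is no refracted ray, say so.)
sin θ₂ = (n₁/n₂)·sin θ₁ = 0.6916 → θ₂ = 43.76°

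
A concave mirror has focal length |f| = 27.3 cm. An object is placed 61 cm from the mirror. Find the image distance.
f = +27.3 cm (concave); 1/di = 1/f − 1/do → di = 49.42 cm (real image, in front of mirror)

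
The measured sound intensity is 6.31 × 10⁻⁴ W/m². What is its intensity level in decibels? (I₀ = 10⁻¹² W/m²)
β = 10·log₁₀(I/I₀) = 88 dB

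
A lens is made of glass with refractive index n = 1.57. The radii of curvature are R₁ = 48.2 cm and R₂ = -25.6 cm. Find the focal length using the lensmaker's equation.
1/f = (n − 1)(1/R₁ − 1/R₂) → f = 29.33 cm (converging lens)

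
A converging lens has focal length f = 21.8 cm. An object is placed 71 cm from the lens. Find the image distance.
1/di = 1/f − 1/do → di = 31.46 cm (real image)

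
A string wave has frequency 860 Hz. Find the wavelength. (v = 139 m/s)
λ = v/f = 0.1616 m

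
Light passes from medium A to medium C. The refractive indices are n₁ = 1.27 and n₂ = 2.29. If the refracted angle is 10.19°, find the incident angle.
sin θ₁ = (n₂/n₁)·sin θ₂ → θ₁ = 18.6°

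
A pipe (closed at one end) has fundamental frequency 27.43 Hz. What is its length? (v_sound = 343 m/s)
L = v/(4f₁) = 3.126 m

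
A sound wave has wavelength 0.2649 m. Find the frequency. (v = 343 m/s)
f = v/λ = 1295 Hz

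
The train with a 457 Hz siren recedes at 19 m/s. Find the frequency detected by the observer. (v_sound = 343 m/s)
f_obs = f·v/(v + v_s) = 433 Hz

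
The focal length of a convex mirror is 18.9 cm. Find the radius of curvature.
R = 2|f| = 37.8 cm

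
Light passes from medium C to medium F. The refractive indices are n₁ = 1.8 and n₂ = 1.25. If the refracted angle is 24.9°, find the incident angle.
sin θ₁ = (n₂/n₁)·sin θ₂ → θ₁ = 17°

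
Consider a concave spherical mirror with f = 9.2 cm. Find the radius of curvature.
R = 2|f| = 18.4 cm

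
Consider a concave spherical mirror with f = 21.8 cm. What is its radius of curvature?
R = 2|f| = 43.6 cm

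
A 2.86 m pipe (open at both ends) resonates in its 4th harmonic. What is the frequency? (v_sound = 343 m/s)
fₙ = nv/(2L) = 239.9 Hz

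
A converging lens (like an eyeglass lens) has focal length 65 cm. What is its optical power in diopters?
P = 1/f = 1.538 D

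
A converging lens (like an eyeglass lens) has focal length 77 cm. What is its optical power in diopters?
P = 1/f = 1.299 D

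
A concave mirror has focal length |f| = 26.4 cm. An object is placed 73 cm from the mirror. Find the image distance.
f = +26.4 cm (concave); 1/di = 1/f − 1/do → di = 41.36 cm (real image, in front of mirror)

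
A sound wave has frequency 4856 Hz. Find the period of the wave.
T = 1/f = 2.059 × 10⁻⁴ s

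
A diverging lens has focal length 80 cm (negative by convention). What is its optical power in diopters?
P = 1/f = -1.25 D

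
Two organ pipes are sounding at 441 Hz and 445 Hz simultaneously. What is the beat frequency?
4 Hz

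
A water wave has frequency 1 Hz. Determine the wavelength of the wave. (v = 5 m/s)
λ = v/f = 5 m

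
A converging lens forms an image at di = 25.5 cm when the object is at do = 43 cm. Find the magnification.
M = −di/do = -0.593 (inverted image)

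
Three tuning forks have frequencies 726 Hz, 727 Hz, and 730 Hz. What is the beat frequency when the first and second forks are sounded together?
1 Hz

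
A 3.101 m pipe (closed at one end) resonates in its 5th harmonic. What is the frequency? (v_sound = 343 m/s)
fₙ = nv/(4L) = 138.3 Hz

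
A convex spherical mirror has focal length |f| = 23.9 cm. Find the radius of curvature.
R = 2|f| = 47.8 cm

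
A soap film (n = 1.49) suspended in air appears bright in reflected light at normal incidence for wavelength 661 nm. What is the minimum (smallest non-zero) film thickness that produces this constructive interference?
2nt = (m − ½)λ with m = 1 → t = (m − ½)λ/(2n) = 110.9 nm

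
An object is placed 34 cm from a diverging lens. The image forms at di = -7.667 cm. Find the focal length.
1/f = 1/do + 1/di → f = -9.899 cm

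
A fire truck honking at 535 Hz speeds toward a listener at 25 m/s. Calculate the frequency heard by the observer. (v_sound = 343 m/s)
f_obs = f·v/(v − v_s) = 577.1 Hz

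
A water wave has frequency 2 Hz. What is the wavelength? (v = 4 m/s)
λ = v/f = 2 m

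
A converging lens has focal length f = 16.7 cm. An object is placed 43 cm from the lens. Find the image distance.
1/di = 1/f − 1/do → di = 27.3 cm (real image)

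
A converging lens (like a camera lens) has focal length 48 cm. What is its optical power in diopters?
P = 1/f = 2.083 D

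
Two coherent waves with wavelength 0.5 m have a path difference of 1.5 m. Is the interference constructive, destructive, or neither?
constructive — path difference = 3λ, a whole number of wavelengths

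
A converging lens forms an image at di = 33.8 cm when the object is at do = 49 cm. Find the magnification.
M = −di/do = -0.6898 (inverted image)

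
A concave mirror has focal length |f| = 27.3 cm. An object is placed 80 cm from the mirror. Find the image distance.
f = +27.3 cm (concave); 1/di = 1/f − 1/do → di = 41.44 cm (real image, in front of mirror)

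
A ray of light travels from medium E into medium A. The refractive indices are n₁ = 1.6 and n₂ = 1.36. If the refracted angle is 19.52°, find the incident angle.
sin θ₁ = (n₂/n₁)·sin θ₂ → θ₁ = 16.5°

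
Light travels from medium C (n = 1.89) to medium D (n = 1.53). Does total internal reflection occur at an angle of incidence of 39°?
θc = arcsin(n₂/n₁) = 54.05°; 39° < θc, so no — the ray refracts.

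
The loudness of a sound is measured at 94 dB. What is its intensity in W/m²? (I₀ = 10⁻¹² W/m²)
I = I₀·10^(β/10) = 2.51 × 10⁻³ W/m²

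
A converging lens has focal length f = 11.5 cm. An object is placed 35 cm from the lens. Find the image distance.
1/di = 1/f − 1/do → di = 17.13 cm (real image)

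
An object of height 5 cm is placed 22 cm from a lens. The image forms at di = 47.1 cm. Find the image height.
hi = (-di/do) × ho = -10.7 cm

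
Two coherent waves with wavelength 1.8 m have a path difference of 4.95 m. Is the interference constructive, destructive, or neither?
neither (partial) — path difference = 2.75λ, neither a whole number of wavelengths nor an odd multiple of λ/2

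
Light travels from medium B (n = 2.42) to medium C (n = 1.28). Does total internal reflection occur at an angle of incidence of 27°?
θc = arcsin(n₂/n₁) = 31.93°; 27° < θc, so no — the ray refracts.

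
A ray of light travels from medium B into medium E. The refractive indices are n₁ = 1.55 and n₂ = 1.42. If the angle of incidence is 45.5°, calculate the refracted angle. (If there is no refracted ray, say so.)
sin θ₂ = (n₁/n₂)·sin θ₁ = 0.7785 → θ₂ = 51.13°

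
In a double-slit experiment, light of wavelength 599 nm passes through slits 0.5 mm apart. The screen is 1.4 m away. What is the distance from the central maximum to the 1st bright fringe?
y = mλL/d = 1.677 mm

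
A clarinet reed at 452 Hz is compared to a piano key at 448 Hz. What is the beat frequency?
4 Hz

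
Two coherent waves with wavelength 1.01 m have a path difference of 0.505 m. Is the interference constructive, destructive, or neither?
destructive — path difference = 0.5λ, an odd multiple of λ/2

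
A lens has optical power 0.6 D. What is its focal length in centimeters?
f = 1/P = 166.7 cm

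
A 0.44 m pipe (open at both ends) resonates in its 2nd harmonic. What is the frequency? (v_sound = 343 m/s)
fₙ = nv/(2L) = 779.5 Hz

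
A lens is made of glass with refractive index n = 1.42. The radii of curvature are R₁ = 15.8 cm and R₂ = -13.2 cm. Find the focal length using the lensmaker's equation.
1/f = (n − 1)(1/R₁ − 1/R₂) → f = 17.12 cm (converging lens)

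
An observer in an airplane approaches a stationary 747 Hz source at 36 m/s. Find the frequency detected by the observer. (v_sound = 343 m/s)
f_obs = f·(v + v_o)/v = 825.4 Hz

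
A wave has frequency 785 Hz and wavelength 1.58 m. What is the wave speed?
v = fλ = 1240 m/s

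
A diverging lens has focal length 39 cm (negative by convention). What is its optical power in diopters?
P = 1/f = -2.564 D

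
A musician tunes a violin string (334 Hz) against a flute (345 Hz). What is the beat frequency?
11 Hz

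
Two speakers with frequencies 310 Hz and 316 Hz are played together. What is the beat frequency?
6 Hz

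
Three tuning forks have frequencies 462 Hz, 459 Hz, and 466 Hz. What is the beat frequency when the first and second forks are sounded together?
3 Hz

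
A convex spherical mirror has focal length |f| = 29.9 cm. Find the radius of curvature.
R = 2|f| = 59.8 cm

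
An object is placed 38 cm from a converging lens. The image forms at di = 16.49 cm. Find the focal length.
1/f = 1/do + 1/di → f = 11.5 cm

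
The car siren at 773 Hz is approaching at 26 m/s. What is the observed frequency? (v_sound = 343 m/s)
f_obs = f·v/(v − v_s) = 836.4 Hz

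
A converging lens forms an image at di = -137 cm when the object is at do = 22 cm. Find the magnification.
M = −di/do = 6.227 (upright image)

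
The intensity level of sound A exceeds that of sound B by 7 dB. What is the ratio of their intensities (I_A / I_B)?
I_A/I_B = 10^(Δβ/10) = 5.012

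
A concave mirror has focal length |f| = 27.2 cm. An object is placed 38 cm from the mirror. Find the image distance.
f = +27.2 cm (concave); 1/di = 1/f − 1/do → di = 95.7 cm (real image, in front of mirror)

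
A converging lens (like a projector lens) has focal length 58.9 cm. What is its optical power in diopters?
P = 1/f = 1.698 D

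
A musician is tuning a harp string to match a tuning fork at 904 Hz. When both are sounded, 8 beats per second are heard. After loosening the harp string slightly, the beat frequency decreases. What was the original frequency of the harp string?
912 Hz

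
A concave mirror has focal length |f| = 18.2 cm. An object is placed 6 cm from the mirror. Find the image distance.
f = +18.2 cm (concave); 1/di = 1/f − 1/do → di = -8.951 cm (virtual image, behind mirror)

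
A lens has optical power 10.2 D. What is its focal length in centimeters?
f = 1/P = 9.804 cm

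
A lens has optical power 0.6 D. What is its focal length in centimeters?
f = 1/P = 166.7 cm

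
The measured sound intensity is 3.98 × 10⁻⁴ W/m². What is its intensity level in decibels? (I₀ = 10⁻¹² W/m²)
β = 10·log₁₀(I/I₀) = 86 dB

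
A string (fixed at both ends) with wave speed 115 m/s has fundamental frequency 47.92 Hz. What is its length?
L = v/(2f₁) = 1.2 m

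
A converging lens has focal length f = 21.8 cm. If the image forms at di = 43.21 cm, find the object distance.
1/do = 1/f − 1/di → do = 44 cm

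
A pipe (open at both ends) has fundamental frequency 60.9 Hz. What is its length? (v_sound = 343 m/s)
L = v/(2f₁) = 2.816 m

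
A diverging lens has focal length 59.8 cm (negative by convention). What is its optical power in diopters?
P = 1/f = -1.672 D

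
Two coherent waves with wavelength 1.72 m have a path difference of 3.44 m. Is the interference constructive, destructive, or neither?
constructive — path difference = 2λ, a whole number of wavelengths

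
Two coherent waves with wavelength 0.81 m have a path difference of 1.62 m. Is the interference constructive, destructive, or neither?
constructive — path difference = 2λ, a whole number of wavelengths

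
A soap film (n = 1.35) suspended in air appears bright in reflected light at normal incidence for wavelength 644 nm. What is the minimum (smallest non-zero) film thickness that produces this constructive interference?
2nt = (m − ½)λ with m = 1 → t = (m − ½)λ/(2n) = 119.3 nm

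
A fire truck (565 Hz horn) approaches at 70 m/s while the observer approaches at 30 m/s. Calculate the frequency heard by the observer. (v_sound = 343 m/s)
f_obs = f·(v + v_o)/(v − v_s) = 772 Hz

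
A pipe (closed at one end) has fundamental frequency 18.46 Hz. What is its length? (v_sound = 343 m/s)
L = v/(4f₁) = 4.645 m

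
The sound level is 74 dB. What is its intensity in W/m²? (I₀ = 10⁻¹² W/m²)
I = I₀·10^(β/10) = 2.51 × 10⁻⁵ W/m²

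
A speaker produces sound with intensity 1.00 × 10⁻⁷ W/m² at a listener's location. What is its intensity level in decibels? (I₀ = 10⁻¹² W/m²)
β = 10·log₁₀(I/I₀) = 50 dB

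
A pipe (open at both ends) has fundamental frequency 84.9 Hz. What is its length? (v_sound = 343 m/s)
L = v/(2f₁) = 2.02 m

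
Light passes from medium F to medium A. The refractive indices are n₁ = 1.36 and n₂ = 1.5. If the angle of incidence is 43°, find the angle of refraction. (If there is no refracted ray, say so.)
sin θ₂ = (n₁/n₂)·sin θ₁ = 0.6183 → θ₂ = 38.2°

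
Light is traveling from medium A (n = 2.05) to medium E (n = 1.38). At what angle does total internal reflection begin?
θc = arcsin(n₂/n₁) = 42.31°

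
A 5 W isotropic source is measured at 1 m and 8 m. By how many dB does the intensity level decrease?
Δβ = 20·log₁₀(r₂/r₁) = 18.06 dB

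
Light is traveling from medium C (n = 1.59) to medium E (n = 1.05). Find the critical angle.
θc = arcsin(n₂/n₁) = 41.33°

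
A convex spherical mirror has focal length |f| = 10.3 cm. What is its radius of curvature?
R = 2|f| = 20.6 cm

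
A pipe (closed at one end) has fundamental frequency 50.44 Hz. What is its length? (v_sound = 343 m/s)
L = v/(4f₁) = 1.7 m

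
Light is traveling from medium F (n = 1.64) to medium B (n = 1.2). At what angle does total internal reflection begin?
θc = arcsin(n₂/n₁) = 47.03°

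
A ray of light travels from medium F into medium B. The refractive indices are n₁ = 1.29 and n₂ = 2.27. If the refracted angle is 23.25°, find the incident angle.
sin θ₁ = (n₂/n₁)·sin θ₂ → θ₁ = 44°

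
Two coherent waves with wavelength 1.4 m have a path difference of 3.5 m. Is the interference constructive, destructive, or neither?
destructive — path difference = 2.5λ, an odd multiple of λ/2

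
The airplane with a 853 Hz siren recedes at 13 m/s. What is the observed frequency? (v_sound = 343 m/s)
f_obs = f·v/(v + v_s) = 821.9 Hz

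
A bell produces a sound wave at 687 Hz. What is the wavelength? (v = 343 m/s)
λ = v/f = 0.4993 m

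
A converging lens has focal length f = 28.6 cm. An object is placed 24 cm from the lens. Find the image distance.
1/di = 1/f − 1/do → di = -149.2 cm (virtual image)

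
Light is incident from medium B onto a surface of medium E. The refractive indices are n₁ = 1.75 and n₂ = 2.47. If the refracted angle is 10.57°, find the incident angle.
sin θ₁ = (n₂/n₁)·sin θ₂ → θ₁ = 15.01°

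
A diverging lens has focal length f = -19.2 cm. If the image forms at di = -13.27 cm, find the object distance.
1/do = 1/f − 1/di → do = 42.97 cm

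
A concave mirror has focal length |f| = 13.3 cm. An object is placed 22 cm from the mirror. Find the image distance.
f = +13.3 cm (concave); 1/di = 1/f − 1/do → di = 33.63 cm (real image, in front of mirror)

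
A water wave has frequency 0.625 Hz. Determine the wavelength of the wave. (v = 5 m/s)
λ = v/f = 8 m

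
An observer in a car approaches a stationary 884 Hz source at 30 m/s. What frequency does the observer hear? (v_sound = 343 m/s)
f_obs = f·(v + v_o)/v = 961.3 Hz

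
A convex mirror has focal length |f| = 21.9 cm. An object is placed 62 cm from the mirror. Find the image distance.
f = −21.9 cm (convex); 1/di = 1/f − 1/do → di = -16.18 cm (virtual image, behind mirror)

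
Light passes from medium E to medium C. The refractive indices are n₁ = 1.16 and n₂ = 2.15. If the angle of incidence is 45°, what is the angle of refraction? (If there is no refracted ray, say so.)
sin θ₂ = (n₁/n₂)·sin θ₁ = 0.3815 → θ₂ = 22.43°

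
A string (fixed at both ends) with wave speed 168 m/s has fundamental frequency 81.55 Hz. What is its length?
L = v/(2f₁) = 1.03 m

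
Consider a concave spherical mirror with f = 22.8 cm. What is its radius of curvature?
R = 2|f| = 45.6 cm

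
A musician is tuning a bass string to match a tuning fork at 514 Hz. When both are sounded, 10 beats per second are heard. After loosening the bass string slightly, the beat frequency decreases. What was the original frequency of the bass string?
524 Hz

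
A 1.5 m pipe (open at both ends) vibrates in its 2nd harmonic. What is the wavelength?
λₙ = 2L/n = 1.5 m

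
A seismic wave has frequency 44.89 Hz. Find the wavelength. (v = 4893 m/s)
λ = v/f = 109 m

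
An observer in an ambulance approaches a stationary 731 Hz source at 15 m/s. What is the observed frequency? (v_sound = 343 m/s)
f_obs = f·(v + v_o)/v = 763 Hz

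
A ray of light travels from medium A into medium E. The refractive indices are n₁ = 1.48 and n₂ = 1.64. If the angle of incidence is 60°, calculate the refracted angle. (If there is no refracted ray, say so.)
sin θ₂ = (n₁/n₂)·sin θ₁ = 0.7815 → θ₂ = 51.4°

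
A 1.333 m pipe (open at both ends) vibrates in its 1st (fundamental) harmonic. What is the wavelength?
λₙ = 2L/n = 2.666 m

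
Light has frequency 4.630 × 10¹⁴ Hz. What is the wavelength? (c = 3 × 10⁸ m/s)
λ = c/f = 647.9 nm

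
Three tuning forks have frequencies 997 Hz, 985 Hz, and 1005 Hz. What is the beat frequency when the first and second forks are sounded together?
12 Hz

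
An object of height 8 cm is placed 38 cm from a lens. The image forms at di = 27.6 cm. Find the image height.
hi = (-di/do) × ho = -5.811 cm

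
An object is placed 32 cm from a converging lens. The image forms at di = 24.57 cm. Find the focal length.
1/f = 1/do + 1/di → f = 13.9 cm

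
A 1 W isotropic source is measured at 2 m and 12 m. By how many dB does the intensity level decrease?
Δβ = 20·log₁₀(r₂/r₁) = 15.56 dB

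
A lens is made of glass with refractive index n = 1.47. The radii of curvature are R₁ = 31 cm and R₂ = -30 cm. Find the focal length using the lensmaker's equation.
1/f = (n − 1)(1/R₁ − 1/R₂) → f = 32.44 cm (converging lens)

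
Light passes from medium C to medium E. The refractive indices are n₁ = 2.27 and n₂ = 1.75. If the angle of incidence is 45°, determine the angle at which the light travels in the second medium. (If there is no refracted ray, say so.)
sin θ₂ = (n₁/n₂)·sin θ₁ = 0.9172 → θ₂ = 66.52°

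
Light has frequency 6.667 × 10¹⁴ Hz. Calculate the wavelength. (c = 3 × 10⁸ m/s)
λ = c/f = 450 nm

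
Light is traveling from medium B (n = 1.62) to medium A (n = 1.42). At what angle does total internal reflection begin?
θc = arcsin(n₂/n₁) = 61.23°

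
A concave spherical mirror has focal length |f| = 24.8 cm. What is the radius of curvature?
R = 2|f| = 49.6 cm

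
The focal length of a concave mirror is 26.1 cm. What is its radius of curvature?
R = 2|f| = 52.2 cm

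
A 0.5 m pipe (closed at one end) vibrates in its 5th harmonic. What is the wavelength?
λₙ = 4L/n = 0.4 m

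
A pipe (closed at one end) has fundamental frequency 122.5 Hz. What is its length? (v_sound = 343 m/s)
L = v/(4f₁) = 0.7 m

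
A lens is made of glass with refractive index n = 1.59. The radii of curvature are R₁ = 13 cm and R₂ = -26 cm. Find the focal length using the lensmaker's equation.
1/f = (n − 1)(1/R₁ − 1/R₂) → f = 14.69 cm (converging lens)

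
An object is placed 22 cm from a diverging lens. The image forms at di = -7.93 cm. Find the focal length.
1/f = 1/do + 1/di → f = -12.4 cm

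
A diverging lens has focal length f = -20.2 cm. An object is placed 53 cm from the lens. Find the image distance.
1/di = 1/f − 1/do → di = -14.63 cm (virtual image)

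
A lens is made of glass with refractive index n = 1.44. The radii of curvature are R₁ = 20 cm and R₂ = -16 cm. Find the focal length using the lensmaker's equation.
1/f = (n − 1)(1/R₁ − 1/R₂) → f = 20.2 cm (converging lens)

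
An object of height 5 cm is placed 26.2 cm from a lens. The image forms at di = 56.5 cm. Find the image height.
hi = (-di/do) × ho = -10.78 cm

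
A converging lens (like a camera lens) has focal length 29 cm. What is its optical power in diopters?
P = 1/f = 3.448 D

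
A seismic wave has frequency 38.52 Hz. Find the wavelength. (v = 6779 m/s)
λ = v/f = 176 m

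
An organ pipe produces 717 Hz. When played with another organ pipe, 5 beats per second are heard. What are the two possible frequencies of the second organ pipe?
f₂ = 717 ± 5 Hz → 722 Hz or 712 Hz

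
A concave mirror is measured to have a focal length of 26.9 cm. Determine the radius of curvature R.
R = 2|f| = 53.8 cm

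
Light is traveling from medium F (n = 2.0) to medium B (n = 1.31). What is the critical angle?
θc = arcsin(n₂/n₁) = 40.92°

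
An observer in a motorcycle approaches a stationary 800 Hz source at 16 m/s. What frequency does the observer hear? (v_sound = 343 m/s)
f_obs = f·(v + v_o)/v = 837.3 Hz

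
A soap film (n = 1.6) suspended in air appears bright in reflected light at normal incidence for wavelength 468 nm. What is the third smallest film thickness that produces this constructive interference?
2nt = (m − ½)λ with m = 3 → t = (m − ½)λ/(2n) = 365.6 nm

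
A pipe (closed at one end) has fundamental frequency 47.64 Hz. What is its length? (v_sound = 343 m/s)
L = v/(4f₁) = 1.8 m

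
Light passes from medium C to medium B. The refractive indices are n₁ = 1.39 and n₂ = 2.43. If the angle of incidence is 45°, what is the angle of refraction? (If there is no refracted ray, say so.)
sin θ₂ = (n₁/n₂)·sin θ₁ = 0.4045 → θ₂ = 23.86°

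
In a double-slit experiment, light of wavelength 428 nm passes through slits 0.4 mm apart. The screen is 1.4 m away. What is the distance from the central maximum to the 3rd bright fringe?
y = mλL/d = 4.494 mm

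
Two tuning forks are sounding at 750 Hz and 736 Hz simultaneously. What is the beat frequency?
14 Hz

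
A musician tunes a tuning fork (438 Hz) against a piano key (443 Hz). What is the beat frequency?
5 Hz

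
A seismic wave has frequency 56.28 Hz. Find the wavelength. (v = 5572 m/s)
λ = v/f = 99 m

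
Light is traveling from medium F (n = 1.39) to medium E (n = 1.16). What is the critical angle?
θc = arcsin(n₂/n₁) = 56.57°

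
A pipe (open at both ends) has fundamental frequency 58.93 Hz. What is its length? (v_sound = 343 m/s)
L = v/(2f₁) = 2.91 m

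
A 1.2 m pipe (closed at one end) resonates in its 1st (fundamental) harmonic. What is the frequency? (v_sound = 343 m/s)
fₙ = nv/(4L) = 71.46 Hz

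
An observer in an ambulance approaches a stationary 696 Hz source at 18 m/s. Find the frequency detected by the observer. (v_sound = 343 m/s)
f_obs = f·(v + v_o)/v = 732.5 Hz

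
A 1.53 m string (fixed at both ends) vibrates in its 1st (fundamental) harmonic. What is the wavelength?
λₙ = 2L/n = 3.06 m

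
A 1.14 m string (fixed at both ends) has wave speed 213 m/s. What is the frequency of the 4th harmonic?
fₙ = nv/(2L) = 373.7 Hz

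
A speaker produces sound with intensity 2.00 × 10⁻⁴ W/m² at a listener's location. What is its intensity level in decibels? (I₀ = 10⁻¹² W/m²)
β = 10·log₁₀(I/I₀) = 83.01 dB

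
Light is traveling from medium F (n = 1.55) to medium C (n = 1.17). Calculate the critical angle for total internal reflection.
θc = arcsin(n₂/n₁) = 49.01°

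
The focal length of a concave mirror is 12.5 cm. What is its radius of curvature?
R = 2|f| = 25 cm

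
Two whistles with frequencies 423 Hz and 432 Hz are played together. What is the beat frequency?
9 Hz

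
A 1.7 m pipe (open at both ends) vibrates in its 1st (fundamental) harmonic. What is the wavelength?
λₙ = 2L/n = 3.4 m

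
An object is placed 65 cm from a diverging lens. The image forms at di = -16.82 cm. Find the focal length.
1/f = 1/do + 1/di → f = -22.69 cm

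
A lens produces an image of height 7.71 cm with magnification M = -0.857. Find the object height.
ho = |hi|/|M| = 8.996 cm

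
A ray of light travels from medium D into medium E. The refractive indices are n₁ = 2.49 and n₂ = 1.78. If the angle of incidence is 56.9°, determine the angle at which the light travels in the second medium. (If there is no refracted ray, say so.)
sin θ₂ = (n₁/n₂)·sin θ₁ = 1.172 > 1, so there is no refracted ray — the light undergoes total internal reflection.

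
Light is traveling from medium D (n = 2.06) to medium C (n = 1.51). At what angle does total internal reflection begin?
θc = arcsin(n₂/n₁) = 47.14°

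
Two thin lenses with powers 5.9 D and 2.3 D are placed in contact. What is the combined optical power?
P_total = P₁ + P₂ = 8.2 D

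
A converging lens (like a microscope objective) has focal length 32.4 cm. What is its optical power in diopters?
P = 1/f = 3.086 D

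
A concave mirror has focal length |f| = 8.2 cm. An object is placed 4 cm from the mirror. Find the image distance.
f = +8.2 cm (concave); 1/di = 1/f − 1/do → di = -7.81 cm (virtual image, behind mirror)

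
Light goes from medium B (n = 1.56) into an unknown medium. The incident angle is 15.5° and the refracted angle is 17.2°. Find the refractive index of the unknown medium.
n₂ = n₁·sin θ₁ / sin θ₂ = 1.41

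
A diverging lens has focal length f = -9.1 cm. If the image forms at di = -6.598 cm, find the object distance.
1/do = 1/f − 1/di → do = 24 cm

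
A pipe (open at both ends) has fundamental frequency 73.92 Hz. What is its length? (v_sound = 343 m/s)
L = v/(2f₁) = 2.32 m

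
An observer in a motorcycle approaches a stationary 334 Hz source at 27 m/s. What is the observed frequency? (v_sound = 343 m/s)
f_obs = f·(v + v_o)/v = 360.3 Hz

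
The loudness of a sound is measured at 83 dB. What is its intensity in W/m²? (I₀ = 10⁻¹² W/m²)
I = I₀·10^(β/10) = 2.00 × 10⁻⁴ W/m²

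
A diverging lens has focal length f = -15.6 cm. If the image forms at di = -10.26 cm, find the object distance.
1/do = 1/f − 1/di → do = 29.97 cm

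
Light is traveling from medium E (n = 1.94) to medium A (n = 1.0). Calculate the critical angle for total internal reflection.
θc = arcsin(n₂/n₁) = 31.03°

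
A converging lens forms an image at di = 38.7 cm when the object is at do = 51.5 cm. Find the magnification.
M = −di/do = -0.7515 (inverted image)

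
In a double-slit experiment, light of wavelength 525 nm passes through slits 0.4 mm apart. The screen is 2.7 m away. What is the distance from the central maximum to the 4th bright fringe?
y = mλL/d = 14.18 mm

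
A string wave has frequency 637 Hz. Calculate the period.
T = 1/f = 0.00157 s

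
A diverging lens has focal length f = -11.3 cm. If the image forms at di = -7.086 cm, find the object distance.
1/do = 1/f − 1/di → do = 19 cm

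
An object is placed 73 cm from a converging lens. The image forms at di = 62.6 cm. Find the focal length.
1/f = 1/do + 1/di → f = 33.7 cm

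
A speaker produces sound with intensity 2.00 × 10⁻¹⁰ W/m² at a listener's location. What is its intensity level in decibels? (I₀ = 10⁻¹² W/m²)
β = 10·log₁₀(I/I₀) = 23.01 dB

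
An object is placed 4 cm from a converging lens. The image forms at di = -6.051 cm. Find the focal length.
1/f = 1/do + 1/di → f = 11.8 cm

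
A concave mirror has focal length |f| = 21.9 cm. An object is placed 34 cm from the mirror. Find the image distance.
f = +21.9 cm (concave); 1/di = 1/f − 1/do → di = 61.54 cm (real image, in front of mirror)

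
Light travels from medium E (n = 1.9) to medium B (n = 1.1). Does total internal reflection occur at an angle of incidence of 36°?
θc = arcsin(n₂/n₁) = 35.38°; 36° > θc, so yes — total internal reflection.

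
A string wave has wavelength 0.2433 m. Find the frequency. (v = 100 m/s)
f = v/λ = 411 Hz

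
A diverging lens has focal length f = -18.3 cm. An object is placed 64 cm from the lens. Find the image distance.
1/di = 1/f − 1/do → di = -14.23 cm (virtual image)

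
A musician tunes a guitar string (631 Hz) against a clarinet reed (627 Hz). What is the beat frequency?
4 Hz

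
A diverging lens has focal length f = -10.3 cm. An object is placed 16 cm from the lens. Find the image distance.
1/di = 1/f − 1/do → di = -6.266 cm (virtual image)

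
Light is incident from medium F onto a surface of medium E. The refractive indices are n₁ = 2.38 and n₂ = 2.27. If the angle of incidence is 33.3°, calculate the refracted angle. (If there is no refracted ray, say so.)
sin θ₂ = (n₁/n₂)·sin θ₁ = 0.5756 → θ₂ = 35.14°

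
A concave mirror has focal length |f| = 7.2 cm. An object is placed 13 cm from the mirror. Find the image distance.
f = +7.2 cm (concave); 1/di = 1/f − 1/do → di = 16.14 cm (real image, in front of mirror)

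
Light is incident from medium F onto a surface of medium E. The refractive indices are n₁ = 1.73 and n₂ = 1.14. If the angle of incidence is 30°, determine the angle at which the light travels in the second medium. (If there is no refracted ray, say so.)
sin θ₂ = (n₁/n₂)·sin θ₁ = 0.7588 → θ₂ = 49.36°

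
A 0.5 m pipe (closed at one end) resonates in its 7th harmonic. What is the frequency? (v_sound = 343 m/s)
fₙ = nv/(4L) = 1200 Hz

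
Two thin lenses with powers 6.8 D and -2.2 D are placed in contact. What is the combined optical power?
P_total = P₁ + P₂ = 4.6 D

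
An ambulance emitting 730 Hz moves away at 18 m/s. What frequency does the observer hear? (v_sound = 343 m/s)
f_obs = f·v/(v + v_s) = 693.6 Hz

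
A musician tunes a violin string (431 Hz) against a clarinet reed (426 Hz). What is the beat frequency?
5 Hz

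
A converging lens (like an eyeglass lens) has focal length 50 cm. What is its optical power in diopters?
P = 1/f = 2 D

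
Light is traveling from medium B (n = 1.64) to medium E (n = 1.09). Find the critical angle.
θc = arcsin(n₂/n₁) = 41.65°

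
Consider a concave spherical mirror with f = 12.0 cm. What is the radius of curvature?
R = 2|f| = 24 cm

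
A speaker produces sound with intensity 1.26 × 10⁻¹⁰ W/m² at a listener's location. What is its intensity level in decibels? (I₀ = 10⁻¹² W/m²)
β = 10·log₁₀(I/I₀) = 21 dB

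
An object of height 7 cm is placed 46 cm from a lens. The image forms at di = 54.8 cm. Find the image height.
hi = (-di/do) × ho = -8.339 cm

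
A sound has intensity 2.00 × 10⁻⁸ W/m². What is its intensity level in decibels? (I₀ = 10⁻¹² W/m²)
β = 10·log₁₀(I/I₀) = 43.01 dB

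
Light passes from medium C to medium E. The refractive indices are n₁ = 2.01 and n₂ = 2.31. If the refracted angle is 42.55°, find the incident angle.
sin θ₁ = (n₂/n₁)·sin θ₂ → θ₁ = 51°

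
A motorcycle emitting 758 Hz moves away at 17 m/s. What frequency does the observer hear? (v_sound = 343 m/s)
f_obs = f·v/(v + v_s) = 722.2 Hz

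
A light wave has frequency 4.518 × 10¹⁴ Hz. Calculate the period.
T = 1/f = 2.213 × 10⁻¹⁵ s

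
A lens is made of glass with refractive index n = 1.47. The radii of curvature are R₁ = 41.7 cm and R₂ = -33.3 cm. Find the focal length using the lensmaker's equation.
1/f = (n − 1)(1/R₁ − 1/R₂) → f = 39.39 cm (converging lens)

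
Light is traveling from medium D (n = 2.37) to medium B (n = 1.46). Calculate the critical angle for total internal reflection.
θc = arcsin(n₂/n₁) = 38.03°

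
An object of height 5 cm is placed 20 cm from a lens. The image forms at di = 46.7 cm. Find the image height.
hi = (-di/do) × ho = -11.68 cm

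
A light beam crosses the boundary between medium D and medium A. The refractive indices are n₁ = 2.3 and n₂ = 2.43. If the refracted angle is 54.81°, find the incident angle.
sin θ₁ = (n₂/n₁)·sin θ₂ → θ₁ = 59.7°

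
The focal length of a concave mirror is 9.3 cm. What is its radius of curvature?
R = 2|f| = 18.6 cm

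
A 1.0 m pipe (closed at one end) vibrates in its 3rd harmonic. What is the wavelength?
λₙ = 4L/n = 1.333 m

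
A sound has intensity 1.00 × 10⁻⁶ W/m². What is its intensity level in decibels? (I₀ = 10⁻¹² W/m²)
β = 10·log₁₀(I/I₀) = 60 dB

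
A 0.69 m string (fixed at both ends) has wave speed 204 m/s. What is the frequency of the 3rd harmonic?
fₙ = nv/(2L) = 443.5 Hz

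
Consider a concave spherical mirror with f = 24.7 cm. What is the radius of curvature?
R = 2|f| = 49.4 cm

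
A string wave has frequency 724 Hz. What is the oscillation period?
T = 1/f = 0.001381 s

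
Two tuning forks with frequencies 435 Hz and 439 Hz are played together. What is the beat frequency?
4 Hz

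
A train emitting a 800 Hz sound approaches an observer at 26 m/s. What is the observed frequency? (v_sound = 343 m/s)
f_obs = f·v/(v − v_s) = 865.6 Hz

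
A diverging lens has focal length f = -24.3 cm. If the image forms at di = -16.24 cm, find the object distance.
1/do = 1/f − 1/di → do = 48.96 cm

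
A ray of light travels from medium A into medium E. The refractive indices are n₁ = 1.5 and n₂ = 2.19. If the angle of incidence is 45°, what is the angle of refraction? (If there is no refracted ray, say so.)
sin θ₂ = (n₁/n₂)·sin θ₁ = 0.4843 → θ₂ = 28.97°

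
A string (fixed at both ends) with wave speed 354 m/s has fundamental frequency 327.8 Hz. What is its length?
L = v/(2f₁) = 0.54 m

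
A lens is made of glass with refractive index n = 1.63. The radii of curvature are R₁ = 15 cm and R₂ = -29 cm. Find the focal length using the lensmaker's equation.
1/f = (n − 1)(1/R₁ − 1/R₂) → f = 15.69 cm (converging lens)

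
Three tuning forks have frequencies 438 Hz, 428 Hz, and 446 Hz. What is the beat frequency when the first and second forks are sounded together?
10 Hz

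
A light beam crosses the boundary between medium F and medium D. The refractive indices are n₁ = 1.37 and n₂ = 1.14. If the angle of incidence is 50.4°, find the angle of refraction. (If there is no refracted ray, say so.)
sin θ₂ = (n₁/n₂)·sin θ₁ = 0.926 → θ₂ = 67.81°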